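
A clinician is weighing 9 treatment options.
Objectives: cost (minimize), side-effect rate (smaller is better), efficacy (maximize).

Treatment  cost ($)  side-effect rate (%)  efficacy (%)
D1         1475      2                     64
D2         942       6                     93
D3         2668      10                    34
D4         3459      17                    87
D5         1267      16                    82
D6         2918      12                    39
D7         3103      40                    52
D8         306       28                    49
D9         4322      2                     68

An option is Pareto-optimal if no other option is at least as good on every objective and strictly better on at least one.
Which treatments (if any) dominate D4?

D2: cost 942≤3459, side-effect rate 6≤17, efficacy 93≥87 — dominates D4.
Others (D1, D3, D5, D6, D7, D8, D9) are each worse than D4 on at least one objective.

D2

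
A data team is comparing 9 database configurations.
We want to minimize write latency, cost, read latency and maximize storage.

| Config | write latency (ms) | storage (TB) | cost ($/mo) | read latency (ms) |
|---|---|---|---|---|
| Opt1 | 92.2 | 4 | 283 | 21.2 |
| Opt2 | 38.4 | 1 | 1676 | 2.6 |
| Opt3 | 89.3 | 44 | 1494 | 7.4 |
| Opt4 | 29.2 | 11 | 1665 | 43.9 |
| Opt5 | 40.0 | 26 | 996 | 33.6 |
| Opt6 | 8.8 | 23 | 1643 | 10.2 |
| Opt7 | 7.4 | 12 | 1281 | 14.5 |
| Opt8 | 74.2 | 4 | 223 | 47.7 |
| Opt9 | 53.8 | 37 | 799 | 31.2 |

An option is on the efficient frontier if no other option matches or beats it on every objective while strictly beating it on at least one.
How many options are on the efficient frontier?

Opt1: not dominated.
Opt2: not dominated (best read latency).
Opt3: not dominated (best storage).
Opt4: dominated by Opt6 (write latency 8.8≤29.2, storage 23≥11, cost 1643≤1665, read latency 10.2≤43.9).
Opt5: not dominated.
Opt6: not dominated.
Opt7: not dominated (best write latency).
Opt8: not dominated (best cost).
Opt9: not dominated.
Pareto-optimal: Opt1, Opt2, Opt3, Opt5, Opt6, Opt7, Opt8, Opt9 → 8.

8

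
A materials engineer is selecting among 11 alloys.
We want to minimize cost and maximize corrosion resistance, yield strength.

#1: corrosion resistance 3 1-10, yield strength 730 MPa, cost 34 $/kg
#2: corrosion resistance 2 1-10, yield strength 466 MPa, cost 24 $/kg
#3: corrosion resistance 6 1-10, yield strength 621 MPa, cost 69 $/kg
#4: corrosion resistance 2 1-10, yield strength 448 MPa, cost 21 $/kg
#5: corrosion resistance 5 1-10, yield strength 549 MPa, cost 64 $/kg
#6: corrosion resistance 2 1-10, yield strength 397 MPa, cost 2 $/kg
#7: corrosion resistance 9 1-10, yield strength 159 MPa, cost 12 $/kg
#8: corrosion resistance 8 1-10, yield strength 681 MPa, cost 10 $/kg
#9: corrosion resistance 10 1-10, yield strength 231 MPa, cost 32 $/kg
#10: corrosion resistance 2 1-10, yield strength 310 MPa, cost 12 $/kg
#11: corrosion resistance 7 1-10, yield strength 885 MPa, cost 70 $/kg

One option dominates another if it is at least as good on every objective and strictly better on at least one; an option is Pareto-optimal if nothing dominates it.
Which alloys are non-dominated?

#1: not dominated.
#2: dominated by #8 (corrosion resistance 8≥2, yield strength 681≥466, cost 10≤24).
#3: dominated by #8 (corrosion resistance 8≥6, yield strength 681≥621, cost 10≤69).
#4: dominated by #8 (corrosion resistance 8≥2, yield strength 681≥448, cost 10≤21).
#5: dominated by #8 (corrosion resistance 8≥5, yield strength 681≥549, cost 10≤64).
#6: not dominated (best cost).
#7: not dominated.
#8: not dominated.
#9: not dominated (best corrosion resistance).
#10: dominated by #6 (corrosion resistance 2≥2, yield strength 397≥310, cost 2≤12).
#11: not dominated (best yield strength).

#1, #6, #7, #8, #9, #11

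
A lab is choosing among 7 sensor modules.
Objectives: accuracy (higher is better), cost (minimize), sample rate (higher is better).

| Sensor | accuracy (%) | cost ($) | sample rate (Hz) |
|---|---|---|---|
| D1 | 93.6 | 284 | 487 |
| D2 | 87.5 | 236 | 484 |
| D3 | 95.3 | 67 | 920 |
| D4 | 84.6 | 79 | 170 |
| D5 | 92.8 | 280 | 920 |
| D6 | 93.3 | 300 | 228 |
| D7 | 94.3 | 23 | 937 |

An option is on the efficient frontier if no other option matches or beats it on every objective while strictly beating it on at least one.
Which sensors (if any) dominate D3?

none

D1: worse on accuracy (93.6 vs 95.3).
D2: worse on accuracy (87.5 vs 95.3).
D4: worse on accuracy (84.6 vs 95.3).
D5: worse on accuracy (92.8 vs 95.3).
D6: worse on accuracy (93.3 vs 95.3).
D7: worse on accuracy (94.3 vs 95.3).
No option dominates D3.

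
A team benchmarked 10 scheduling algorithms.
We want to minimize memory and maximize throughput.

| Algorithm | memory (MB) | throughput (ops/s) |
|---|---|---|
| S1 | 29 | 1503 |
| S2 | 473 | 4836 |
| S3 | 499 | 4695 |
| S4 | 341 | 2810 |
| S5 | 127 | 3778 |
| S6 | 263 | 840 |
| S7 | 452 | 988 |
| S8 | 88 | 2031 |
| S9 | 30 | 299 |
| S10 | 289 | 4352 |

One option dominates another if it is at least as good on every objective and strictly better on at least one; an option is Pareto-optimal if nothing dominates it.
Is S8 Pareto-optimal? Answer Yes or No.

S1: worse on throughput (1503 vs 2031).
S2: worse on memory (473 vs 88).
S3: worse on memory (499 vs 88).
S4: worse on memory (341 vs 88).
S5: worse on memory (127 vs 88).
S6: worse on memory (263 vs 88).
S7: worse on memory (452 vs 88).
S9: worse on throughput (299 vs 2031).
S10: worse on memory (289 vs 88).
No option is at least as good as S8 on every objective and strictly better on one.

Yes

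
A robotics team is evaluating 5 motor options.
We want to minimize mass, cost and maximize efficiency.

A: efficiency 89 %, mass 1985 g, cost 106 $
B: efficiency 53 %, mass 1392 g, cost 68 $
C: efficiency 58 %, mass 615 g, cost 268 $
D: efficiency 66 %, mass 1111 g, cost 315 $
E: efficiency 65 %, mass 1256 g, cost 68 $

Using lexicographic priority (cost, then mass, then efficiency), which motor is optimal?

First minimize cost: best is 68, kept {B, E}.
Then minimize mass: best is 1256, kept {E}.

E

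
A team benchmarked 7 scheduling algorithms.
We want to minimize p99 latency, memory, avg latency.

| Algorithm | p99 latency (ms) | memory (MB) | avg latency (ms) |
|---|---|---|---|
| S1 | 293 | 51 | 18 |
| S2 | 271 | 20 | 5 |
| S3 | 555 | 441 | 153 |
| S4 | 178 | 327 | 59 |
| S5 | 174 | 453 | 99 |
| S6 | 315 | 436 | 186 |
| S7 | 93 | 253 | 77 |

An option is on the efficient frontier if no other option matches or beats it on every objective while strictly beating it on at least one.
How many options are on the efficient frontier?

S1: dominated by S2 (p99 latency 271≤293, memory 20≤51, avg latency 5≤18).
S2: not dominated (best memory).
S3: dominated by S1 (p99 latency 293≤555, memory 51≤441, avg latency 18≤153).
S4: not dominated.
S5: dominated by S7 (p99 latency 93≤174, memory 253≤453, avg latency 77≤99).
S6: dominated by S1 (p99 latency 293≤315, memory 51≤436, avg latency 18≤186).
S7: not dominated (best p99 latency).
Pareto-optimal: S2, S4, S7 → 3.

3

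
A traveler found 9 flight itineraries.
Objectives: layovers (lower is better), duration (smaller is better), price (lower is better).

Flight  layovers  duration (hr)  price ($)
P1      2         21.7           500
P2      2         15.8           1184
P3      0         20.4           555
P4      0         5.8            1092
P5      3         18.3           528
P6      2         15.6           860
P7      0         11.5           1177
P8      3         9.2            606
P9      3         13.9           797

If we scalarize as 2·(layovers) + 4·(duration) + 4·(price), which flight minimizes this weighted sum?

P1: 2·2 + 4·21.7 + 4·500 = 2090.8
P2: 2·2 + 4·15.8 + 4·1184 = 4803.2
P3: 2·0 + 4·20.4 + 4·555 = 2301.6
P4: 2·0 + 4·5.8 + 4·1092 = 4391.2
P5: 2·3 + 4·18.3 + 4·528 = 2191.2
P6: 2·2 + 4·15.6 + 4·860 = 3506.4
P7: 2·0 + 4·11.5 + 4·1177 = 4754.0
P8: 2·3 + 4·9.2 + 4·606 = 2466.8
P9: 2·3 + 4·13.9 + 4·797 = 3249.6
Lowest: P1 at 2090.8.

P1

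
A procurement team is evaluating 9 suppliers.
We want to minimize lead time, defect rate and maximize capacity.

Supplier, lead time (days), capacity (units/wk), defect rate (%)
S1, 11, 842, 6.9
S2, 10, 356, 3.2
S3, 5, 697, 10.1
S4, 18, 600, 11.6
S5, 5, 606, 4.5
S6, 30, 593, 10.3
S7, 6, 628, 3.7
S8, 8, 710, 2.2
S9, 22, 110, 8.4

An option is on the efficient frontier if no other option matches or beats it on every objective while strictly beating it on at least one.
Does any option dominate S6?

S1 vs S6: lead time 11≤30, capacity 842≥593, defect rate 6.9≤10.3 — S1 is at least as good on every objective and strictly better on at least one, so S1 dominates S6.

Yes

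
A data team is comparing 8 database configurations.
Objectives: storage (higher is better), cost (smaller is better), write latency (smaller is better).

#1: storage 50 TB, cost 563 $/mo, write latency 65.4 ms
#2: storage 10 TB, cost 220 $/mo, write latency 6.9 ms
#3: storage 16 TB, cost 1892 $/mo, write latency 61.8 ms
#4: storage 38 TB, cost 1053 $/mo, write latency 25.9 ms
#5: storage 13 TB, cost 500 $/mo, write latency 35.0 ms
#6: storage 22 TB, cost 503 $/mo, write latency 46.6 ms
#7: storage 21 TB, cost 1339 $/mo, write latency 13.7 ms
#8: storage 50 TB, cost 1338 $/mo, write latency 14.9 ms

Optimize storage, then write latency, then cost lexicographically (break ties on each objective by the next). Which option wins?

#8

First maximize storage: best is 50, kept {#1, #8}.
Then minimize write latency: best is 14.9, kept {#8}.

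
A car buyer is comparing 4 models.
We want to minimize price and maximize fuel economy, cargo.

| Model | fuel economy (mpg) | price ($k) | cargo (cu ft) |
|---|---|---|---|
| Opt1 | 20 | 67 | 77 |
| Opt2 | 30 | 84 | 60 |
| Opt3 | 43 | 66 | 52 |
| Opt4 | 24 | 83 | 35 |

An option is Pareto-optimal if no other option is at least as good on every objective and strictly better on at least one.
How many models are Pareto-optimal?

Opt1: not dominated (best cargo).
Opt2: not dominated.
Opt3: not dominated (best fuel economy).
Opt4: dominated by Opt3 (fuel economy 43≥24, price 66≤83, cargo 52≥35).
Pareto-optimal: Opt1, Opt2, Opt3 → 3.

3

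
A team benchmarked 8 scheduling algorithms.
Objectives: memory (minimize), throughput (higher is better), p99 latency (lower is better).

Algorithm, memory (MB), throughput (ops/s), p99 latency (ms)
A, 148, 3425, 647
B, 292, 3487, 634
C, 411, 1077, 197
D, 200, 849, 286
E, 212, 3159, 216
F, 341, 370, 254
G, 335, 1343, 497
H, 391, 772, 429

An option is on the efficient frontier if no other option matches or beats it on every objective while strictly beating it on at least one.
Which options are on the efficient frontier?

A, B, C, D, E

A: not dominated (best memory).
B: not dominated (best throughput).
C: not dominated (best p99 latency).
D: not dominated.
E: not dominated.
F: dominated by E (memory 212≤341, throughput 3159≥370, p99 latency 216≤254).
G: dominated by E (memory 212≤335, throughput 3159≥1343, p99 latency 216≤497).
H: dominated by D (memory 200≤391, throughput 849≥772, p99 latency 286≤429).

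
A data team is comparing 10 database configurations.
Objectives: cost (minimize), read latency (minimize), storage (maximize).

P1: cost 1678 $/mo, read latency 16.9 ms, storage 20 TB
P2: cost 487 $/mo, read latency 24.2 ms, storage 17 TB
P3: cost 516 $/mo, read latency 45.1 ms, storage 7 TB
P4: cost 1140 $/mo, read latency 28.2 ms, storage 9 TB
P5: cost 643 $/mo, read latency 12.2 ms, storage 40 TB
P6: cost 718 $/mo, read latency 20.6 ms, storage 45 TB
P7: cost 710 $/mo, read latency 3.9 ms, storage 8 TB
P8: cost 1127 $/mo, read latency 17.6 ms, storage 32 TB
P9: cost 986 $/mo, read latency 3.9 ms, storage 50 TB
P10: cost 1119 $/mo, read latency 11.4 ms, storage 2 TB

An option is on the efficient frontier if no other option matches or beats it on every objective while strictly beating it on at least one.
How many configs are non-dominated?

5

P1: dominated by P5 (cost 643≤1678, read latency 12.2≤16.9, storage 40≥20).
P2: not dominated (best cost).
P3: dominated by P2 (cost 487≤516, read latency 24.2≤45.1, storage 17≥7).
P4: dominated by P2 (cost 487≤1140, read latency 24.2≤28.2, storage 17≥9).
P5: not dominated.
P6: not dominated.
P7: not dominated.
P8: dominated by P5 (cost 643≤1127, read latency 12.2≤17.6, storage 40≥32).
P9: not dominated (best storage).
P10: dominated by P7 (cost 710≤1119, read latency 3.9≤11.4, storage 8≥2).
Pareto-optimal: P2, P5, P6, P7, P9 → 5.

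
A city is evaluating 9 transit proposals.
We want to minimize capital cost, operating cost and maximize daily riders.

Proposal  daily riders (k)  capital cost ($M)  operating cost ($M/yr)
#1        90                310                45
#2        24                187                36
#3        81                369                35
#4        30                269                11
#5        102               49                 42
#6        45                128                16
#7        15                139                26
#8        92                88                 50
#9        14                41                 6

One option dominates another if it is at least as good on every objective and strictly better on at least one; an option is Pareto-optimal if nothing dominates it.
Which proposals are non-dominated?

#1: dominated by #5 (daily riders 102≥90, capital cost 49≤310, operating cost 42≤45).
#2: dominated by #6 (daily riders 45≥24, capital cost 128≤187, operating cost 16≤36).
#3: not dominated.
#4: not dominated.
#5: not dominated (best daily riders).
#6: not dominated.
#7: dominated by #6 (daily riders 45≥15, capital cost 128≤139, operating cost 16≤26).
#8: dominated by #5 (daily riders 102≥92, capital cost 49≤88, operating cost 42≤50).
#9: not dominated (best capital cost).

#3, #4, #5, #6, #9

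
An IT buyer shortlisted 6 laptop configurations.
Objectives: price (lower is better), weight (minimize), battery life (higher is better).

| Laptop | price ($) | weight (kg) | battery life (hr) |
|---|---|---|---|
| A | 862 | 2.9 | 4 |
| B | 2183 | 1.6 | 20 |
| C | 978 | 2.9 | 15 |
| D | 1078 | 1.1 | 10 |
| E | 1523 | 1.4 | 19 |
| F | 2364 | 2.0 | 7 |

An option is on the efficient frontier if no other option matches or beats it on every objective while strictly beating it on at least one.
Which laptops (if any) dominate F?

B: price 2183≤2364, weight 1.6≤2.0, battery life 20≥7 — dominates F.
D: price 1078≤2364, weight 1.1≤2.0, battery life 10≥7 — dominates F.
E: price 1523≤2364, weight 1.4≤2.0, battery life 19≥7 — dominates F.
Others (A, C) are each worse than F on at least one objective.

B, D, E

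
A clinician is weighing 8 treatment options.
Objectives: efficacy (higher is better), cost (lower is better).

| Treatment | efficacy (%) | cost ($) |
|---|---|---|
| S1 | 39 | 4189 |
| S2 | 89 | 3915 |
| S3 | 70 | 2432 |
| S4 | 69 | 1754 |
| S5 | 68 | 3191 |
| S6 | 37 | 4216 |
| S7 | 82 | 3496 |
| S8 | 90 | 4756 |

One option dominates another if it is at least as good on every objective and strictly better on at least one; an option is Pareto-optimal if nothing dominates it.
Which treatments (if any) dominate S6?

S1, S2, S3, S4, S5, S7

S1: efficacy 39≥37, cost 4189≤4216 — dominates S6.
S2: efficacy 89≥37, cost 3915≤4216 — dominates S6.
S3: efficacy 70≥37, cost 2432≤4216 — dominates S6.
S4: efficacy 69≥37, cost 1754≤4216 — dominates S6.
S5: efficacy 68≥37, cost 3191≤4216 — dominates S6.
S7: efficacy 82≥37, cost 3496≤4216 — dominates S6.
Others (S8) are each worse than S6 on at least one objective.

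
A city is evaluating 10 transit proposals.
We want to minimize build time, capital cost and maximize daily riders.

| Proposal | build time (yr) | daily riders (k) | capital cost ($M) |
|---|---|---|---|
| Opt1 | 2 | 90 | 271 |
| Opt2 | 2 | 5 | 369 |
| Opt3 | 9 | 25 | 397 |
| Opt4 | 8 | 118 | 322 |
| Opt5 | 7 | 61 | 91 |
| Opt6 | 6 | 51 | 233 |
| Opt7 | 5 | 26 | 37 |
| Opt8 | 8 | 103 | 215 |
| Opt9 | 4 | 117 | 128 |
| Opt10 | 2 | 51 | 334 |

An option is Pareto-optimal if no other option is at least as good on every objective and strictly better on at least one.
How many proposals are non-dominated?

Opt1: not dominated.
Opt2: dominated by Opt1 (build time 2≤2, daily riders 90≥5, capital cost 271≤369).
Opt3: dominated by Opt1 (build time 2≤9, daily riders 90≥25, capital cost 271≤397).
Opt4: not dominated (best daily riders).
Opt5: not dominated.
Opt6: dominated by Opt9 (build time 4≤6, daily riders 117≥51, capital cost 128≤233).
Opt7: not dominated (best capital cost).
Opt8: dominated by Opt9 (build time 4≤8, daily riders 117≥103, capital cost 128≤215).
Opt9: not dominated.
Opt10: dominated by Opt1 (build time 2≤2, daily riders 90≥51, capital cost 271≤334).
Pareto-optimal: Opt1, Opt4, Opt5, Opt7, Opt9 → 5.

5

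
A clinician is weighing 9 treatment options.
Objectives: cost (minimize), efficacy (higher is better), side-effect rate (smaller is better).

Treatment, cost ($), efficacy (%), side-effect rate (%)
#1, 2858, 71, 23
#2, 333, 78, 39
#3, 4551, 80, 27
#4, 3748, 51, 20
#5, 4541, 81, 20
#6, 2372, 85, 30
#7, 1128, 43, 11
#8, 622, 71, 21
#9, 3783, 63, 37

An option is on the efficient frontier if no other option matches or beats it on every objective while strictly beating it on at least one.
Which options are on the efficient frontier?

#2, #4, #5, #6, #7, #8

#1: dominated by #8 (cost 622≤2858, efficacy 71≥71, side-effect rate 21≤23).
#2: not dominated (best cost).
#3: dominated by #5 (cost 4541≤4551, efficacy 81≥80, side-effect rate 20≤27).
#4: not dominated.
#5: not dominated.
#6: not dominated (best efficacy).
#7: not dominated (best side-effect rate).
#8: not dominated.
#9: dominated by #1 (cost 2858≤3783, efficacy 71≥63, side-effect rate 23≤37).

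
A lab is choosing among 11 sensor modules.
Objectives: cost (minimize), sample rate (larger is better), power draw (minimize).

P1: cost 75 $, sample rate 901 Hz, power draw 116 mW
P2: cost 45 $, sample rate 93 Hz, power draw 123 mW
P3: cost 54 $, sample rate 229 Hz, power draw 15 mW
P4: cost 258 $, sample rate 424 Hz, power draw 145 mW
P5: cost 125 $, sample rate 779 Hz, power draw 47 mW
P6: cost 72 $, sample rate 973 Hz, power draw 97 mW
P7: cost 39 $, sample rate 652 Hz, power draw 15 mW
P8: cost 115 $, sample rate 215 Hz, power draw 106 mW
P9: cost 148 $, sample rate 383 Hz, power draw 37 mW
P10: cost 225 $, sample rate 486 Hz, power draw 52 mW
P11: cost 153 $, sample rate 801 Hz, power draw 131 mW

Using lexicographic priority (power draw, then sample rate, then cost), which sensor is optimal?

First minimize power draw: best is 15, kept {P3, P7}.
Then maximize sample rate: best is 652, kept {P7}.

P7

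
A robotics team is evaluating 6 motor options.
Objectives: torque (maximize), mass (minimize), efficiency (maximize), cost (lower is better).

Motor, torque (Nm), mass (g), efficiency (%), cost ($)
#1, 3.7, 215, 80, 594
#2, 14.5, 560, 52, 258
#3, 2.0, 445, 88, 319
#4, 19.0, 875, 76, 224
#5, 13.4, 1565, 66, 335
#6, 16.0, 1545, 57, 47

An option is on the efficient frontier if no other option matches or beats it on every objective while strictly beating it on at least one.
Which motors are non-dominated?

#1, #2, #3, #4, #6

#1: not dominated (best mass).
#2: not dominated.
#3: not dominated (best efficiency).
#4: not dominated (best torque).
#5: dominated by #4 (torque 19.0≥13.4, mass 875≤1565, efficiency 76≥66, cost 224≤335).
#6: not dominated (best cost).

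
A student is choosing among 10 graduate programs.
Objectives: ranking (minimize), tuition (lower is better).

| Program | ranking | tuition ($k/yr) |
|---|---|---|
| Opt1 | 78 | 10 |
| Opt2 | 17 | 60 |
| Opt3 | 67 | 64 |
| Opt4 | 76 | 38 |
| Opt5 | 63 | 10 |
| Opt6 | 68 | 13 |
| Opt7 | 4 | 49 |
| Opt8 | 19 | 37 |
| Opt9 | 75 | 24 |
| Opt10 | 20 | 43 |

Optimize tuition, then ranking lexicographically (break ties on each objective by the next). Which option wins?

First minimize tuition: best is 10, kept {Opt1, Opt5}.
Then minimize ranking: best is 63, kept {Opt5}.

Opt5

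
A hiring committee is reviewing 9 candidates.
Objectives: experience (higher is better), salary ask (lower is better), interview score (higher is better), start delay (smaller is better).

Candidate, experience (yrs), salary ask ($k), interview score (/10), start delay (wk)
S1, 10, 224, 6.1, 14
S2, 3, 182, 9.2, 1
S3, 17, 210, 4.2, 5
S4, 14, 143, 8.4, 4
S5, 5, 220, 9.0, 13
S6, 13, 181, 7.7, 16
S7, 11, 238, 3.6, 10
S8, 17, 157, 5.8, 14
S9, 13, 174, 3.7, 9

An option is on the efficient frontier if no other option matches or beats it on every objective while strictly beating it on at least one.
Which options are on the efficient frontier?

S2, S3, S4, S5, S8

S1: dominated by S4 (experience 14≥10, salary ask 143≤224, interview score 8.4≥6.1, start delay 4≤14).
S2: not dominated (best interview score).
S3: not dominated.
S4: not dominated (best salary ask).
S5: not dominated.
S6: dominated by S4 (experience 14≥13, salary ask 143≤181, interview score 8.4≥7.7, start delay 4≤16).
S7: dominated by S3 (experience 17≥11, salary ask 210≤238, interview score 4.2≥3.6, start delay 5≤10).
S8: not dominated.
S9: dominated by S4 (experience 14≥13, salary ask 143≤174, interview score 8.4≥3.7, start delay 4≤9).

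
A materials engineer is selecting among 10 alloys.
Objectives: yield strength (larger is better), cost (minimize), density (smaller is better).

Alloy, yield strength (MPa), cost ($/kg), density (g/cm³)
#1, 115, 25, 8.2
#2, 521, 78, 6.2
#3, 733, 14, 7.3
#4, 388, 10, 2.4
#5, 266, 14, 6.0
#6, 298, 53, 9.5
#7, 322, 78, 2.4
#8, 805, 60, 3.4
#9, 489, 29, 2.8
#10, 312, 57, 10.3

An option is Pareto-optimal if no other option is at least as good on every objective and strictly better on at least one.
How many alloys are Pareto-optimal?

#1: dominated by #3 (yield strength 733≥115, cost 14≤25, density 7.3≤8.2).
#2: dominated by #8 (yield strength 805≥521, cost 60≤78, density 3.4≤6.2).
#3: not dominated.
#4: not dominated (best cost).
#5: dominated by #4 (yield strength 388≥266, cost 10≤14, density 2.4≤6.0).
#6: dominated by #3 (yield strength 733≥298, cost 14≤53, density 7.3≤9.5).
#7: dominated by #4 (yield strength 388≥322, cost 10≤78, density 2.4≤2.4).
#8: not dominated (best yield strength).
#9: not dominated.
#10: dominated by #3 (yield strength 733≥312, cost 14≤57, density 7.3≤10.3).
Pareto-optimal: #3, #4, #8, #9 → 4.

4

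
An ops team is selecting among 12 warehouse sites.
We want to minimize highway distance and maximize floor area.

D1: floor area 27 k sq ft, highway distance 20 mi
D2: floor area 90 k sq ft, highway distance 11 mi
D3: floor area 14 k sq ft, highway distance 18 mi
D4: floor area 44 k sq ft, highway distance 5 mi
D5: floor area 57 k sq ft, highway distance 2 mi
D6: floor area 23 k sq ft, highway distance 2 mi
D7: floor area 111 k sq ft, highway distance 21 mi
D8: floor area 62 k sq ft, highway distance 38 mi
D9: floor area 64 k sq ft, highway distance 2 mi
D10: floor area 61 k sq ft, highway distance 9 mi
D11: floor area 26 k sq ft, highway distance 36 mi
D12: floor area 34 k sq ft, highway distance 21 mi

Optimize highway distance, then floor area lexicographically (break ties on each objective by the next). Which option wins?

First minimize highway distance: best is 2, kept {D5, D6, D9}.
Then maximize floor area: best is 64, kept {D9}.

D9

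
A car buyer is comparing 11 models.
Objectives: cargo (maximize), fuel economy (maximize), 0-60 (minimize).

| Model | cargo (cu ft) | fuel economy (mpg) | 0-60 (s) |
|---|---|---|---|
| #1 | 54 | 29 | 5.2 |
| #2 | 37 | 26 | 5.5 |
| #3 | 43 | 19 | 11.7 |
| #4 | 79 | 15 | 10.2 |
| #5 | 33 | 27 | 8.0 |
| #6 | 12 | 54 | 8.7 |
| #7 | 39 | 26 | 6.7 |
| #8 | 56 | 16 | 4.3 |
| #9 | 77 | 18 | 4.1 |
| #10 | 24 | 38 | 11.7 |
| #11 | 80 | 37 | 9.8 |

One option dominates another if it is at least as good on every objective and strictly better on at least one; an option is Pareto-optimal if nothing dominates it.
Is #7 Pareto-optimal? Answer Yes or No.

No

#1 vs #7: cargo 54≥39, fuel economy 29≥26, 0-60 5.2≤6.7 — #1 is at least as good on every objective and strictly better on at least one, so #1 dominates #7.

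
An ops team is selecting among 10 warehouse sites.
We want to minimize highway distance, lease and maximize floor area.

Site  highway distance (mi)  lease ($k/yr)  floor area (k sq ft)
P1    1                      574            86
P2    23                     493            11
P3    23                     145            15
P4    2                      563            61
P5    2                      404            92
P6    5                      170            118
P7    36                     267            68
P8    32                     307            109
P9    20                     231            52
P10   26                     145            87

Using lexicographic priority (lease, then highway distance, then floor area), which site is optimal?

P3

First minimize lease: best is 145, kept {P3, P10}.
Then minimize highway distance: best is 23, kept {P3}.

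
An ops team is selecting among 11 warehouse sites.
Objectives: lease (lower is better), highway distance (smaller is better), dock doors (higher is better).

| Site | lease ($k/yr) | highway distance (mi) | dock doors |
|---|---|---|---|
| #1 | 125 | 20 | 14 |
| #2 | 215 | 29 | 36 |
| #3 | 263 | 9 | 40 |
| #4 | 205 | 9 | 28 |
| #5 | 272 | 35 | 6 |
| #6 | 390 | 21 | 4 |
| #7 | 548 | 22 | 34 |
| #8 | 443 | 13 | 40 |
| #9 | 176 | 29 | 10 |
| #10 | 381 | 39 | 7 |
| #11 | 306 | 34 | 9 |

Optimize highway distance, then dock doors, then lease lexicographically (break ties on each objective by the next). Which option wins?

First minimize highway distance: best is 9, kept {#3, #4}.
Then maximize dock doors: best is 40, kept {#3}.

#3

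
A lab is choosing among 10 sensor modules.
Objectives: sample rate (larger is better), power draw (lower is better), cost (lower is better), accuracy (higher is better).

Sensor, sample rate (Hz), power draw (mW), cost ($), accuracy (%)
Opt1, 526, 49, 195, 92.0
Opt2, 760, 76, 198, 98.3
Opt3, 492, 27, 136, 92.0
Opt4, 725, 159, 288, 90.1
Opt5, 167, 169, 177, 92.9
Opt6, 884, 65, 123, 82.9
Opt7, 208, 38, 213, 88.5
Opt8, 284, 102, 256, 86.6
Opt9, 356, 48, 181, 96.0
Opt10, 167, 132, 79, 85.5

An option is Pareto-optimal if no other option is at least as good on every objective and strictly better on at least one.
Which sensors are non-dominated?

Opt1: not dominated.
Opt2: not dominated (best accuracy).
Opt3: not dominated (best power draw).
Opt4: dominated by Opt2 (sample rate 760≥725, power draw 76≤159, cost 198≤288, accuracy 98.3≥90.1).
Opt5: not dominated.
Opt6: not dominated (best sample rate).
Opt7: dominated by Opt3 (sample rate 492≥208, power draw 27≤38, cost 136≤213, accuracy 92.0≥88.5).
Opt8: dominated by Opt1 (sample rate 526≥284, power draw 49≤102, cost 195≤256, accuracy 92.0≥86.6).
Opt9: not dominated.
Opt10: not dominated (best cost).

Opt1, Opt2, Opt3, Opt5, Opt6, Opt9, Opt10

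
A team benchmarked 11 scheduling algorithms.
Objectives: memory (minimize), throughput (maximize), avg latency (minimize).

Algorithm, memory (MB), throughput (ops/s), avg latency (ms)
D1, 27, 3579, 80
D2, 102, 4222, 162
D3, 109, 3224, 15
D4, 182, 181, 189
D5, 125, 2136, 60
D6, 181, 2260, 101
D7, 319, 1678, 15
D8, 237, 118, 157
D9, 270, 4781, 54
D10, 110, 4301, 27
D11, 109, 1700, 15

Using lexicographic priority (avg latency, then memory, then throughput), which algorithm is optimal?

D3

First minimize avg latency: best is 15, kept {D3, D7, D11}.
Then minimize memory: best is 109, kept {D3, D11}.
Then maximize throughput: best is 3224, kept {D3}.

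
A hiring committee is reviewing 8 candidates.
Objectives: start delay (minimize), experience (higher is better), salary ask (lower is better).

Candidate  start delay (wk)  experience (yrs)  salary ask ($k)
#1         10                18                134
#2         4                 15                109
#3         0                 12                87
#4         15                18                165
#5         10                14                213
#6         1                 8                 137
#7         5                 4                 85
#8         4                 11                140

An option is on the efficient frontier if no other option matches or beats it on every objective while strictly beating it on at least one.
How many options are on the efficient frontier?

4

#1: not dominated.
#2: not dominated.
#3: not dominated (best start delay).
#4: dominated by #1 (start delay 10≤15, experience 18≥18, salary ask 134≤165).
#5: dominated by #1 (start delay 10≤10, experience 18≥14, salary ask 134≤213).
#6: dominated by #3 (start delay 0≤1, experience 12≥8, salary ask 87≤137).
#7: not dominated (best salary ask).
#8: dominated by #2 (start delay 4≤4, experience 15≥11, salary ask 109≤140).
Pareto-optimal: #1, #2, #3, #7 → 4.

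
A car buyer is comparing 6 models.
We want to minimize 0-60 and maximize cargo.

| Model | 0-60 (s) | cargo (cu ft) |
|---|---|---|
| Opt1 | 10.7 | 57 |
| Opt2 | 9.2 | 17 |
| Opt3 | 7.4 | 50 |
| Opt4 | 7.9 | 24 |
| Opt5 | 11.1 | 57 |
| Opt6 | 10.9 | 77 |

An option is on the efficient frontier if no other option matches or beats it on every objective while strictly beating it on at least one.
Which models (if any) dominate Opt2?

Opt3: 0-60 7.4≤9.2, cargo 50≥17 — dominates Opt2.
Opt4: 0-60 7.9≤9.2, cargo 24≥17 — dominates Opt2.
Others (Opt1, Opt5, Opt6) are each worse than Opt2 on at least one objective.

Opt3, Opt4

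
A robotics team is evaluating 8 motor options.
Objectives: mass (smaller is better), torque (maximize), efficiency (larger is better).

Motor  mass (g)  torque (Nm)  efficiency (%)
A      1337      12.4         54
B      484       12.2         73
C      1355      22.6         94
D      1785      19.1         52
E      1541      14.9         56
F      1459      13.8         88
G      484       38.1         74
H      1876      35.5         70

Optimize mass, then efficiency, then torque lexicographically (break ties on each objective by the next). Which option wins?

First minimize mass: best is 484, kept {B, G}.
Then maximize efficiency: best is 74, kept {G}.

G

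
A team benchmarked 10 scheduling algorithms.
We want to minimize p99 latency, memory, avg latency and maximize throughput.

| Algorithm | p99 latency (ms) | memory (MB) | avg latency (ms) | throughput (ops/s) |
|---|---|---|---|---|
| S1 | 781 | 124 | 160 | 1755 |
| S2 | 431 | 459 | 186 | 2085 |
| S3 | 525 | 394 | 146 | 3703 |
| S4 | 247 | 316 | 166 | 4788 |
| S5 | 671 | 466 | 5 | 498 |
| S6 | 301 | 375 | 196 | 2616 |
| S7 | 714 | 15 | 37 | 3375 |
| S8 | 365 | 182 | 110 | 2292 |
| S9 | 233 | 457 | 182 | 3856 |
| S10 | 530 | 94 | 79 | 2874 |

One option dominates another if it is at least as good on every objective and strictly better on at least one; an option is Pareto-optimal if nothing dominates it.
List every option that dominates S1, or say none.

S7: p99 latency 714≤781, memory 15≤124, avg latency 37≤160, throughput 3375≥1755 — dominates S1.
S10: p99 latency 530≤781, memory 94≤124, avg latency 79≤160, throughput 2874≥1755 — dominates S1.
Others (S2, S3, S4, S5, S6, S8, S9) are each worse than S1 on at least one objective.

S7, S10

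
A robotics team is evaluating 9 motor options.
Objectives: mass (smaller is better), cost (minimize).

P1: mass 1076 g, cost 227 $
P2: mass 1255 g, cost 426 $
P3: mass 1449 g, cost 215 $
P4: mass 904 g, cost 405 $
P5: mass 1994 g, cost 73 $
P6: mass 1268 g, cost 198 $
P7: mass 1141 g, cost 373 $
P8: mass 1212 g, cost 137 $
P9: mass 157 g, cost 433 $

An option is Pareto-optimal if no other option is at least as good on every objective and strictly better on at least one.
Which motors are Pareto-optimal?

P1, P4, P5, P8, P9

P1: not dominated.
P2: dominated by P1 (mass 1076≤1255, cost 227≤426).
P3: dominated by P6 (mass 1268≤1449, cost 198≤215).
P4: not dominated.
P5: not dominated (best cost).
P6: dominated by P8 (mass 1212≤1268, cost 137≤198).
P7: dominated by P1 (mass 1076≤1141, cost 227≤373).
P8: not dominated.
P9: not dominated (best mass).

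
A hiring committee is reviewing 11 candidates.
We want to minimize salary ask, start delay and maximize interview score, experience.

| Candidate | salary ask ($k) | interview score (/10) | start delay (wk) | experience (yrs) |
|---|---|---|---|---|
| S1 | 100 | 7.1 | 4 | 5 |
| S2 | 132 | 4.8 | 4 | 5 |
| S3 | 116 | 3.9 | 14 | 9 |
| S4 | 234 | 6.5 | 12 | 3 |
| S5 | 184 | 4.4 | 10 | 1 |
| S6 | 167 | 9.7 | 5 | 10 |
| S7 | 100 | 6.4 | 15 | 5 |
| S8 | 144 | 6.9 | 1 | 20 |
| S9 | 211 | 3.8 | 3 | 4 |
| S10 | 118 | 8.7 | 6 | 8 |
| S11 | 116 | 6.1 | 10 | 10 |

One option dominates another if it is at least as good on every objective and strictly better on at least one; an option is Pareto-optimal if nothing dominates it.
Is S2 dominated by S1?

Yes

S1 vs S2: salary ask 100≤132, interview score 7.1≥4.8, start delay 4≤4, experience 5≥5 — S1 is at least as good on every objective with at least one strict improvement.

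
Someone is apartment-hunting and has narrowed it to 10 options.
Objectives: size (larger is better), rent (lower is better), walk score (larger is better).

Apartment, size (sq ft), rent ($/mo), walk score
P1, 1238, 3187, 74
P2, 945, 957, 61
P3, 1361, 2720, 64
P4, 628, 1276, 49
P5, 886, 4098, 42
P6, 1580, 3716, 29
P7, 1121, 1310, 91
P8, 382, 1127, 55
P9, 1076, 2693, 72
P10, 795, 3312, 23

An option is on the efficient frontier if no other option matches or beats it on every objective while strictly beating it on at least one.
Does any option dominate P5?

P1 vs P5: size 1238≥886, rent 3187≤4098, walk score 74≥42 — P1 is at least as good on every objective and strictly better on at least one, so P1 dominates P5.

Yes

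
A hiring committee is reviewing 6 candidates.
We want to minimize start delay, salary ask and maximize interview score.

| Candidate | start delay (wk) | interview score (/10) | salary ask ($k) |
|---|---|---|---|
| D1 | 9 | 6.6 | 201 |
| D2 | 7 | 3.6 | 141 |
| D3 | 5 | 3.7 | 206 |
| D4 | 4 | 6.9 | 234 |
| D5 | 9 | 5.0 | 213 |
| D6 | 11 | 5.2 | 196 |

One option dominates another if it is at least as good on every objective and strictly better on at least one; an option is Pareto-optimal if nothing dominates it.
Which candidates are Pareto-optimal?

D1: not dominated.
D2: not dominated (best salary ask).
D3: not dominated.
D4: not dominated (best start delay).
D5: dominated by D1 (start delay 9≤9, interview score 6.6≥5.0, salary ask 201≤213).
D6: not dominated.

D1, D2, D3, D4, D6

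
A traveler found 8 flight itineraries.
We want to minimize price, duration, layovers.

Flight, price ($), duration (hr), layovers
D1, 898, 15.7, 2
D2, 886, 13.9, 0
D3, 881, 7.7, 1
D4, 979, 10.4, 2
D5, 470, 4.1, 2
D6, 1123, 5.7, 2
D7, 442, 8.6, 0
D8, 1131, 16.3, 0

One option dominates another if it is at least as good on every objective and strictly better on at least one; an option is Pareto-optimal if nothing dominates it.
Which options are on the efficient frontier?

D1: dominated by D2 (price 886≤898, duration 13.9≤15.7, layovers 0≤2).
D2: dominated by D7 (price 442≤886, duration 8.6≤13.9, layovers 0≤0).
D3: not dominated.
D4: dominated by D3 (price 881≤979, duration 7.7≤10.4, layovers 1≤2).
D5: not dominated (best duration).
D6: dominated by D5 (price 470≤1123, duration 4.1≤5.7, layovers 2≤2).
D7: not dominated (best price).
D8: dominated by D2 (price 886≤1131, duration 13.9≤16.3, layovers 0≤0).

D3, D5, D7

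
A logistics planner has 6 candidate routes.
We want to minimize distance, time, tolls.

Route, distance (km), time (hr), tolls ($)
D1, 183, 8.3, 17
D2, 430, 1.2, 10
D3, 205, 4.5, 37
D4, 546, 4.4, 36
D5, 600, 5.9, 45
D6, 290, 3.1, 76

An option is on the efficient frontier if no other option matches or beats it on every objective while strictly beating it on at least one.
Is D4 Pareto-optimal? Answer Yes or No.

No

D2 vs D4: distance 430≤546, time 1.2≤4.4, tolls 10≤36 — D2 is at least as good on every objective and strictly better on at least one, so D2 dominates D4.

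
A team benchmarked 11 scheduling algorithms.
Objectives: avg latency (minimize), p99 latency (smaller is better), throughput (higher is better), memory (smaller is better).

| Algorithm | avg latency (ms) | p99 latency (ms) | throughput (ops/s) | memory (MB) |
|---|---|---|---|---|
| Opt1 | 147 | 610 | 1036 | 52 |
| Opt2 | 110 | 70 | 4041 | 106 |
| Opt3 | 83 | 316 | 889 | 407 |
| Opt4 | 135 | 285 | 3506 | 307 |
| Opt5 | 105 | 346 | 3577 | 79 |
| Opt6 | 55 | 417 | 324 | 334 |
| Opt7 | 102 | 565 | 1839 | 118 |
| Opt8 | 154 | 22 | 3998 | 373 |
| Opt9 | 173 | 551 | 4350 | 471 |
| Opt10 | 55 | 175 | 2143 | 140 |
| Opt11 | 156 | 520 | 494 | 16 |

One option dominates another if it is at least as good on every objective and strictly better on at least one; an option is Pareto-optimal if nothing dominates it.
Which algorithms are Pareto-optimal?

Opt1, Opt2, Opt5, Opt7, Opt8, Opt9, Opt10, Opt11

Opt1: not dominated.
Opt2: not dominated.
Opt3: dominated by Opt10 (avg latency 55≤83, p99 latency 175≤316, throughput 2143≥889, memory 140≤407).
Opt4: dominated by Opt2 (avg latency 110≤135, p99 latency 70≤285, throughput 4041≥3506, memory 106≤307).
Opt5: not dominated.
Opt6: dominated by Opt10 (avg latency 55≤55, p99 latency 175≤417, throughput 2143≥324, memory 140≤334).
Opt7: not dominated.
Opt8: not dominated (best p99 latency).
Opt9: not dominated (best throughput).
Opt10: not dominated.
Opt11: not dominated (best memory).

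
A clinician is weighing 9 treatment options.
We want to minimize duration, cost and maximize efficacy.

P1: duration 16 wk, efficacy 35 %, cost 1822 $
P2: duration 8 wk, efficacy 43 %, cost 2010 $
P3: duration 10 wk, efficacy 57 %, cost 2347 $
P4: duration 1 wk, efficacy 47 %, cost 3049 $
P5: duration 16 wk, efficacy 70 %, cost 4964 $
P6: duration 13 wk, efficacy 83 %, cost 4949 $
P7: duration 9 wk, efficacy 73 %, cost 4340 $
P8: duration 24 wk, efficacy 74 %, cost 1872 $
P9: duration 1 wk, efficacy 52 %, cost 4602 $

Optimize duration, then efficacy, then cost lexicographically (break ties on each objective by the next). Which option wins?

P9

First minimize duration: best is 1, kept {P4, P9}.
Then maximize efficacy: best is 52, kept {P9}.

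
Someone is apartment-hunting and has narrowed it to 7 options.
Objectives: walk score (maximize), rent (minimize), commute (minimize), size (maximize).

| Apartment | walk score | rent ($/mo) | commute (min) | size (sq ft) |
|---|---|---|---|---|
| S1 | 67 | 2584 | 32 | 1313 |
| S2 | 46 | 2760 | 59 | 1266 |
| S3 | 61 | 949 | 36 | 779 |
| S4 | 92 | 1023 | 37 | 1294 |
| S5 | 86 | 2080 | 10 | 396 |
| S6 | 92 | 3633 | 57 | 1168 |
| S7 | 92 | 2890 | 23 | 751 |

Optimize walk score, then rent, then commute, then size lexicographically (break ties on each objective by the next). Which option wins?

S4

First maximize walk score: best is 92, kept {S4, S6, S7}.
Then minimize rent: best is 1023, kept {S4}.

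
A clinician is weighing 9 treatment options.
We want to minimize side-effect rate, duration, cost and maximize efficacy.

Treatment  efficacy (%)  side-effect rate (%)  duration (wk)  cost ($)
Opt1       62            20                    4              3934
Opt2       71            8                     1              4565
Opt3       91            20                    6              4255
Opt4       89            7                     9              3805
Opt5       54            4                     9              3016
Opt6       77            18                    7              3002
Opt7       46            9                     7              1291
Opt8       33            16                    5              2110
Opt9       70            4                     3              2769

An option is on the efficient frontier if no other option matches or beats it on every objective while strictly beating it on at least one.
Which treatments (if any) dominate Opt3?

Opt1: worse on efficacy (62 vs 91).
Opt2: worse on efficacy (71 vs 91).
Opt4: worse on efficacy (89 vs 91).
Opt5: worse on efficacy (54 vs 91).
Opt6: worse on efficacy (77 vs 91).
Opt7: worse on efficacy (46 vs 91).
Opt8: worse on efficacy (33 vs 91).
Opt9: worse on efficacy (70 vs 91).
No option dominates Opt3.

none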